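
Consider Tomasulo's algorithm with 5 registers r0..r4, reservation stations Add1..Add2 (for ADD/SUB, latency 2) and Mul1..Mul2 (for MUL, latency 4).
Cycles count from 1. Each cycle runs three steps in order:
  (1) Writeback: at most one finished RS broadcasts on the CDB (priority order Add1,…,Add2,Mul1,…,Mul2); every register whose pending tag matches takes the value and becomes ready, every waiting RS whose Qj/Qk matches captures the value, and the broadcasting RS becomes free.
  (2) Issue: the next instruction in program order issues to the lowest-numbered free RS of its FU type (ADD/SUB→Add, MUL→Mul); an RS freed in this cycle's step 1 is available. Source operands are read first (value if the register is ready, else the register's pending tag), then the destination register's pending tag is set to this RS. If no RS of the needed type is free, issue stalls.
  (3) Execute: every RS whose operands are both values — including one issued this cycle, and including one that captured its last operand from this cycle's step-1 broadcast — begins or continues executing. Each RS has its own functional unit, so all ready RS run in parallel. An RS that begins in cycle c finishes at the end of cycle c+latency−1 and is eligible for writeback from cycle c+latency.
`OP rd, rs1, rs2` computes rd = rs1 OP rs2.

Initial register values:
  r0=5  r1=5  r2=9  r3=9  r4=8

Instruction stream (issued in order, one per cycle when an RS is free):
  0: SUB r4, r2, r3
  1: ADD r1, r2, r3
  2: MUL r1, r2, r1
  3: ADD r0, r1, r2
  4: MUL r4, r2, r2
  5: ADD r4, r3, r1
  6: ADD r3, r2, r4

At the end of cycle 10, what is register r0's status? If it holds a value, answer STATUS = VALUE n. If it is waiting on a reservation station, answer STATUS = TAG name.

STATUS = VALUE 171

c1: issue SUB r4<-Add1 | r0:5,r1:5,r2:9,r3:9,r4:Add1
c2: issue ADD r1<-Add2 | r0:5,r1:Add2,r2:9,r3:9,r4:Add1
c3: CDB Add1=0; issue MUL r1<-Mul1 | r0:5,r1:Mul1,r2:9,r3:9,r4:0
c4: CDB Add2=18; issue ADD r0<-Add1 | r0:Add1,r1:Mul1,r2:9,r3:9,r4:0
c5: issue MUL r4<-Mul2 | r0:Add1,r1:Mul1,r2:9,r3:9,r4:Mul2
c6: issue ADD r4<-Add2 | r0:Add1,r1:Mul1,r2:9,r3:9,r4:Add2
c7: stall | r0:Add1,r1:Mul1,r2:9,r3:9,r4:Add2
c8: CDB Mul1=162; stall | r0:Add1,r1:162,r2:9,r3:9,r4:Add2
c9: CDB Mul2=81; stall | r0:Add1,r1:162,r2:9,r3:9,r4:Add2
c10: CDB Add1=171; issue ADD r3<-Add1 | r0:171,r1:162,r2:9,r3:Add1,r4:Add2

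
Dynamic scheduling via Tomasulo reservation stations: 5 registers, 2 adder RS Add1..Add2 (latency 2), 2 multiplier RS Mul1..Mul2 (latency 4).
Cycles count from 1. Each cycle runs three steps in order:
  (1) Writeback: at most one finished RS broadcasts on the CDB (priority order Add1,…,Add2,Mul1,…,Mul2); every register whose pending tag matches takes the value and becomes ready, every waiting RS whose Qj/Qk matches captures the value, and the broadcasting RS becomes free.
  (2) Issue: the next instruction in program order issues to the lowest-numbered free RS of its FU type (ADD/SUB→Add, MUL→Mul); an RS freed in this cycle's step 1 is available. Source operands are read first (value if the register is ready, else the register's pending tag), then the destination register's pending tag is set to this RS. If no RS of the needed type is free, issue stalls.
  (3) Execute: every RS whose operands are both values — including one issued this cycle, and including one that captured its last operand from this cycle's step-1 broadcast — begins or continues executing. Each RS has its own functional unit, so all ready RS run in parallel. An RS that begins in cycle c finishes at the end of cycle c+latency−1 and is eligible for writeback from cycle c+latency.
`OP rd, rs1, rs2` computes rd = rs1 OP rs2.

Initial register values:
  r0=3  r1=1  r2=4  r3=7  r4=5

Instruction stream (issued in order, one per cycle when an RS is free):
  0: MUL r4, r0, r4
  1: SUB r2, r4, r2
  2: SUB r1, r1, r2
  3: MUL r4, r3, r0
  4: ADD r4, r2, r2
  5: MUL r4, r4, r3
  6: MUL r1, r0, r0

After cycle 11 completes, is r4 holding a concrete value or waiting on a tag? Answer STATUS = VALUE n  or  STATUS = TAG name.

  c1: issue MUL r4<-Mul1  regs: r0:3,r1:1,r2:4,r3:7,r4:Mul1
  c2: issue SUB r2<-Add1  regs: r0:3,r1:1,r2:Add1,r3:7,r4:Mul1
  c3: issue SUB r1<-Add2  regs: r0:3,r1:Add2,r2:Add1,r3:7,r4:Mul1
  c4: issue MUL r4<-Mul2  regs: r0:3,r1:Add2,r2:Add1,r3:7,r4:Mul2
  c5: CDB Mul1=15; stall  regs: r0:3,r1:Add2,r2:Add1,r3:7,r4:Mul2
  c6: stall  regs: r0:3,r1:Add2,r2:Add1,r3:7,r4:Mul2
  c7: CDB Add1=11; issue ADD r4<-Add1  regs: r0:3,r1:Add2,r2:11,r3:7,r4:Add1
  c8: CDB Mul2=21; issue MUL r4<-Mul1  regs: r0:3,r1:Add2,r2:11,r3:7,r4:Mul1
  c9: CDB Add1=22; issue MUL r1<-Mul2  regs: r0:3,r1:Mul2,r2:11,r3:7,r4:Mul1
  c10: CDB Add2=-10  regs: r0:3,r1:Mul2,r2:11,r3:7,r4:Mul1
  c11: -  regs: r0:3,r1:Mul2,r2:11,r3:7,r4:Mul1

STATUS = TAG Mul1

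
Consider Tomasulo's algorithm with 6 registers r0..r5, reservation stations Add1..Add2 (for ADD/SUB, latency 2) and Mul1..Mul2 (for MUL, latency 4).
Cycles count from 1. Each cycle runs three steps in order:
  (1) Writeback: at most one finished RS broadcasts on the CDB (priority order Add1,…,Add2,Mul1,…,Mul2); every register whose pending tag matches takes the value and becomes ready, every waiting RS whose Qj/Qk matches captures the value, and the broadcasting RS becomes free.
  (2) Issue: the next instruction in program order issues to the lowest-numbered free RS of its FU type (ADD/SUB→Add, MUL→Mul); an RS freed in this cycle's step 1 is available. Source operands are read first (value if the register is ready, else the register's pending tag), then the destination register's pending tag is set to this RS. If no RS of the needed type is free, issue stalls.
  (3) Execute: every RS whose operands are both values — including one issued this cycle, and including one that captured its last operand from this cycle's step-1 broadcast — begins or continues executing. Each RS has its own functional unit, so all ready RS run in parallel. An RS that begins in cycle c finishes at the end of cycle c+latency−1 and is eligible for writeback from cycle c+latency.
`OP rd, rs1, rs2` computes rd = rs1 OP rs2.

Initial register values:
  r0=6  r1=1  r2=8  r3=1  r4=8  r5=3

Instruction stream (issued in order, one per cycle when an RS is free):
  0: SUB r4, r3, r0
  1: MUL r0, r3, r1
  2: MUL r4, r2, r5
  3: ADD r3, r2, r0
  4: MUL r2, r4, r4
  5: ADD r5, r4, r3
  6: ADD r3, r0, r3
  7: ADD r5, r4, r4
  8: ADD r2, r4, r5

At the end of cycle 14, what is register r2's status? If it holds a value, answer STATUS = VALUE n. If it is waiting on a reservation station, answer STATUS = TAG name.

cycle 1: issue SUB r4<-Add1 // r0:6,r1:1,r2:8,r3:1,r4:Add1,r5:3
cycle 2: issue MUL r0<-Mul1 // r0:Mul1,r1:1,r2:8,r3:1,r4:Add1,r5:3
cycle 3: CDB Add1=-5; issue MUL r4<-Mul2 // r0:Mul1,r1:1,r2:8,r3:1,r4:Mul2,r5:3
cycle 4: issue ADD r3<-Add1 // r0:Mul1,r1:1,r2:8,r3:Add1,r4:Mul2,r5:3
cycle 5: stall // r0:Mul1,r1:1,r2:8,r3:Add1,r4:Mul2,r5:3
cycle 6: CDB Mul1=1; issue MUL r2<-Mul1 // r0:1,r1:1,r2:Mul1,r3:Add1,r4:Mul2,r5:3
cycle 7: CDB Mul2=24; issue ADD r5<-Add2 // r0:1,r1:1,r2:Mul1,r3:Add1,r4:24,r5:Add2
cycle 8: CDB Add1=9; issue ADD r3<-Add1 // r0:1,r1:1,r2:Mul1,r3:Add1,r4:24,r5:Add2
cycle 9: stall // r0:1,r1:1,r2:Mul1,r3:Add1,r4:24,r5:Add2
cycle 10: CDB Add1=10; issue ADD r5<-Add1 // r0:1,r1:1,r2:Mul1,r3:10,r4:24,r5:Add1
cycle 11: CDB Add2=33; issue ADD r2<-Add2 // r0:1,r1:1,r2:Add2,r3:10,r4:24,r5:Add1
cycle 12: CDB Add1=48 // r0:1,r1:1,r2:Add2,r3:10,r4:24,r5:48
cycle 13: CDB Mul1=576 // r0:1,r1:1,r2:Add2,r3:10,r4:24,r5:48
cycle 14: CDB Add2=72 // r0:1,r1:1,r2:72,r3:10,r4:24,r5:48

STATUS = VALUE 72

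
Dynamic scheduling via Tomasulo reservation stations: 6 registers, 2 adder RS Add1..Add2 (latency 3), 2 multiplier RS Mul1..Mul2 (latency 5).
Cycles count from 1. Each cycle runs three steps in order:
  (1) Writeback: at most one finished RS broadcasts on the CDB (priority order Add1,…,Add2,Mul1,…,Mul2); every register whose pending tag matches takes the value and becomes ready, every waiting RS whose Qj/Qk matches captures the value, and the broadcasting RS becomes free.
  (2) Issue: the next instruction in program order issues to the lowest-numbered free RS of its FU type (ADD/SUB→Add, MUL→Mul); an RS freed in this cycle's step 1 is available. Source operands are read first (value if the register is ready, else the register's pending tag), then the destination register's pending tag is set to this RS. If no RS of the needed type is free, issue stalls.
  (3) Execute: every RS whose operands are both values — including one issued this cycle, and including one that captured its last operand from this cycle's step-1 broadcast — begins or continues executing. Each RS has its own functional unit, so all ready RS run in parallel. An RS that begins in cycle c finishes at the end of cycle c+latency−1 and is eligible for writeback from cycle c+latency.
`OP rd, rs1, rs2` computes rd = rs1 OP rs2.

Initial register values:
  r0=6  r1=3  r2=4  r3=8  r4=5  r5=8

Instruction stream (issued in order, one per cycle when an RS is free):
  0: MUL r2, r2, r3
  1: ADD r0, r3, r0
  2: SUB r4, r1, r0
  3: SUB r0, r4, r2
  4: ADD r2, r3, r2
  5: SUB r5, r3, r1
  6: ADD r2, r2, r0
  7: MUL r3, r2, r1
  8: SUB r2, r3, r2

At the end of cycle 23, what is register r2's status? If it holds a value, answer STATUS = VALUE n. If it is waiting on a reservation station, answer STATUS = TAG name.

STATUS = VALUE -6

cycle 1: issue MUL r2<-Mul1 // r0:6,r1:3,r2:Mul1,r3:8,r4:5,r5:8
cycle 2: issue ADD r0<-Add1 // r0:Add1,r1:3,r2:Mul1,r3:8,r4:5,r5:8
cycle 3: issue SUB r4<-Add2 // r0:Add1,r1:3,r2:Mul1,r3:8,r4:Add2,r5:8
cycle 4: stall // r0:Add1,r1:3,r2:Mul1,r3:8,r4:Add2,r5:8
cycle 5: CDB Add1=14; issue SUB r0<-Add1 // r0:Add1,r1:3,r2:Mul1,r3:8,r4:Add2,r5:8
cycle 6: CDB Mul1=32; stall // r0:Add1,r1:3,r2:32,r3:8,r4:Add2,r5:8
cycle 7: stall // r0:Add1,r1:3,r2:32,r3:8,r4:Add2,r5:8
cycle 8: CDB Add2=-11; issue ADD r2<-Add2 // r0:Add1,r1:3,r2:Add2,r3:8,r4:-11,r5:8
cycle 9: stall // r0:Add1,r1:3,r2:Add2,r3:8,r4:-11,r5:8
cycle 10: stall // r0:Add1,r1:3,r2:Add2,r3:8,r4:-11,r5:8
cycle 11: CDB Add1=-43; issue SUB r5<-Add1 // r0:-43,r1:3,r2:Add2,r3:8,r4:-11,r5:Add1
cycle 12: CDB Add2=40; issue ADD r2<-Add2 // r0:-43,r1:3,r2:Add2,r3:8,r4:-11,r5:Add1
cycle 13: issue MUL r3<-Mul1 // r0:-43,r1:3,r2:Add2,r3:Mul1,r4:-11,r5:Add1
cycle 14: CDB Add1=5; issue SUB r2<-Add1 // r0:-43,r1:3,r2:Add1,r3:Mul1,r4:-11,r5:5
cycle 15: CDB Add2=-3 // r0:-43,r1:3,r2:Add1,r3:Mul1,r4:-11,r5:5
cycle 16: - // r0:-43,r1:3,r2:Add1,r3:Mul1,r4:-11,r5:5
cycle 17: - // r0:-43,r1:3,r2:Add1,r3:Mul1,r4:-11,r5:5
cycle 18: - // r0:-43,r1:3,r2:Add1,r3:Mul1,r4:-11,r5:5
cycle 19: - // r0:-43,r1:3,r2:Add1,r3:Mul1,r4:-11,r5:5
cycle 20: CDB Mul1=-9 // r0:-43,r1:3,r2:Add1,r3:-9,r4:-11,r5:5
cycle 21: - // r0:-43,r1:3,r2:Add1,r3:-9,r4:-11,r5:5
cycle 22: - // r0:-43,r1:3,r2:Add1,r3:-9,r4:-11,r5:5
cycle 23: CDB Add1=-6 // r0:-43,r1:3,r2:-6,r3:-9,r4:-11,r5:5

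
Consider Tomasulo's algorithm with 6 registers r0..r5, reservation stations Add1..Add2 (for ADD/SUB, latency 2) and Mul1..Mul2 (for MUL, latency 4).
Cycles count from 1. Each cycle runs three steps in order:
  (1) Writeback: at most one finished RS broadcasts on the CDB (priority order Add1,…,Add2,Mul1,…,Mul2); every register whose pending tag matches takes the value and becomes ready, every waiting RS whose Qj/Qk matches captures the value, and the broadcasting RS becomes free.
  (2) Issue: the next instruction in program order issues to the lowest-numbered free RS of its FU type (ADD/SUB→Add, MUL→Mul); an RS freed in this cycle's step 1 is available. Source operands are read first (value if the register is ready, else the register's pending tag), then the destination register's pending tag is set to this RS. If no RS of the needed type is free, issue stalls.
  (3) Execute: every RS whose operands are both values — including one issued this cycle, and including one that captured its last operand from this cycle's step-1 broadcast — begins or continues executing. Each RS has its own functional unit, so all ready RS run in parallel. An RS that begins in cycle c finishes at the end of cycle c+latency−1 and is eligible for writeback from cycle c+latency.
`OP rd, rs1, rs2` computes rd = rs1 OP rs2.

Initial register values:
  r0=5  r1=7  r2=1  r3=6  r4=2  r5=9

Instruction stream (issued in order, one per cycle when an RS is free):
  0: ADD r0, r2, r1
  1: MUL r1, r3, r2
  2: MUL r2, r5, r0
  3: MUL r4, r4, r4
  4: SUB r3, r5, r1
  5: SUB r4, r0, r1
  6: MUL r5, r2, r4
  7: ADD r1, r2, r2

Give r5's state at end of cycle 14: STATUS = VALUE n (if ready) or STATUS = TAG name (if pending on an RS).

cycle 1: issue ADD r0<-Add1 // r0:Add1,r1:7,r2:1,r3:6,r4:2,r5:9
cycle 2: issue MUL r1<-Mul1 // r0:Add1,r1:Mul1,r2:1,r3:6,r4:2,r5:9
cycle 3: CDB Add1=8; issue MUL r2<-Mul2 // r0:8,r1:Mul1,r2:Mul2,r3:6,r4:2,r5:9
cycle 4: stall // r0:8,r1:Mul1,r2:Mul2,r3:6,r4:2,r5:9
cycle 5: stall // r0:8,r1:Mul1,r2:Mul2,r3:6,r4:2,r5:9
cycle 6: CDB Mul1=6; issue MUL r4<-Mul1 // r0:8,r1:6,r2:Mul2,r3:6,r4:Mul1,r5:9
cycle 7: CDB Mul2=72; issue SUB r3<-Add1 // r0:8,r1:6,r2:72,r3:Add1,r4:Mul1,r5:9
cycle 8: issue SUB r4<-Add2 // r0:8,r1:6,r2:72,r3:Add1,r4:Add2,r5:9
cycle 9: CDB Add1=3; issue MUL r5<-Mul2 // r0:8,r1:6,r2:72,r3:3,r4:Add2,r5:Mul2
cycle 10: CDB Add2=2; issue ADD r1<-Add1 // r0:8,r1:Add1,r2:72,r3:3,r4:2,r5:Mul2
cycle 11: CDB Mul1=4 // r0:8,r1:Add1,r2:72,r3:3,r4:2,r5:Mul2
cycle 12: CDB Add1=144 // r0:8,r1:144,r2:72,r3:3,r4:2,r5:Mul2
cycle 13: - // r0:8,r1:144,r2:72,r3:3,r4:2,r5:Mul2
cycle 14: CDB Mul2=144 // r0:8,r1:144,r2:72,r3:3,r4:2,r5:144

STATUS = VALUE 144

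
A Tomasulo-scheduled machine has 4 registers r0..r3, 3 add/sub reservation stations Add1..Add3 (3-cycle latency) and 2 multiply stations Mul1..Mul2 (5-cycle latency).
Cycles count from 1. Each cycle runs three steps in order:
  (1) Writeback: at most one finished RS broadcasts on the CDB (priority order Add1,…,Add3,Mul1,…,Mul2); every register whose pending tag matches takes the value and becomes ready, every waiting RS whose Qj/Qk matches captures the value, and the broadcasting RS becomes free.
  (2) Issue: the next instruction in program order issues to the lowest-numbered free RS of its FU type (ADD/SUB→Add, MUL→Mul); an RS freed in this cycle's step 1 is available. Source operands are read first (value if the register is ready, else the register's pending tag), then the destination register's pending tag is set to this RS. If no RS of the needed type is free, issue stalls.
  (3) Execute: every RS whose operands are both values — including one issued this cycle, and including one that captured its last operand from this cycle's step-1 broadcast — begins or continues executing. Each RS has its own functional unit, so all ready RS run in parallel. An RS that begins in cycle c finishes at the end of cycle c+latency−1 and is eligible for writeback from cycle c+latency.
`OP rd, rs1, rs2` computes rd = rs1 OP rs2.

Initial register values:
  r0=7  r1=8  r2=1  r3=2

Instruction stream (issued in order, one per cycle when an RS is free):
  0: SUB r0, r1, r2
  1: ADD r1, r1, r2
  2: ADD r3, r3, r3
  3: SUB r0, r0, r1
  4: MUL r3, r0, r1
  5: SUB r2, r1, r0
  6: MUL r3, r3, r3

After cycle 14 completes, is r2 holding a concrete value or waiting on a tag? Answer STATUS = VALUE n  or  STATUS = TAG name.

STATUS = VALUE 11

  c1: issue SUB r0<-Add1  regs: r0:Add1,r1:8,r2:1,r3:2
  c2: issue ADD r1<-Add2  regs: r0:Add1,r1:Add2,r2:1,r3:2
  c3: issue ADD r3<-Add3  regs: r0:Add1,r1:Add2,r2:1,r3:Add3
  c4: CDB Add1=7; issue SUB r0<-Add1  regs: r0:Add1,r1:Add2,r2:1,r3:Add3
  c5: CDB Add2=9; issue MUL r3<-Mul1  regs: r0:Add1,r1:9,r2:1,r3:Mul1
  c6: CDB Add3=4; issue SUB r2<-Add2  regs: r0:Add1,r1:9,r2:Add2,r3:Mul1
  c7: issue MUL r3<-Mul2  regs: r0:Add1,r1:9,r2:Add2,r3:Mul2
  c8: CDB Add1=-2  regs: r0:-2,r1:9,r2:Add2,r3:Mul2
  c9: -  regs: r0:-2,r1:9,r2:Add2,r3:Mul2
  c10: -  regs: r0:-2,r1:9,r2:Add2,r3:Mul2
  c11: CDB Add2=11  regs: r0:-2,r1:9,r2:11,r3:Mul2
  c12: -  regs: r0:-2,r1:9,r2:11,r3:Mul2
  c13: CDB Mul1=-18  regs: r0:-2,r1:9,r2:11,r3:Mul2
  c14: -  regs: r0:-2,r1:9,r2:11,r3:Mul2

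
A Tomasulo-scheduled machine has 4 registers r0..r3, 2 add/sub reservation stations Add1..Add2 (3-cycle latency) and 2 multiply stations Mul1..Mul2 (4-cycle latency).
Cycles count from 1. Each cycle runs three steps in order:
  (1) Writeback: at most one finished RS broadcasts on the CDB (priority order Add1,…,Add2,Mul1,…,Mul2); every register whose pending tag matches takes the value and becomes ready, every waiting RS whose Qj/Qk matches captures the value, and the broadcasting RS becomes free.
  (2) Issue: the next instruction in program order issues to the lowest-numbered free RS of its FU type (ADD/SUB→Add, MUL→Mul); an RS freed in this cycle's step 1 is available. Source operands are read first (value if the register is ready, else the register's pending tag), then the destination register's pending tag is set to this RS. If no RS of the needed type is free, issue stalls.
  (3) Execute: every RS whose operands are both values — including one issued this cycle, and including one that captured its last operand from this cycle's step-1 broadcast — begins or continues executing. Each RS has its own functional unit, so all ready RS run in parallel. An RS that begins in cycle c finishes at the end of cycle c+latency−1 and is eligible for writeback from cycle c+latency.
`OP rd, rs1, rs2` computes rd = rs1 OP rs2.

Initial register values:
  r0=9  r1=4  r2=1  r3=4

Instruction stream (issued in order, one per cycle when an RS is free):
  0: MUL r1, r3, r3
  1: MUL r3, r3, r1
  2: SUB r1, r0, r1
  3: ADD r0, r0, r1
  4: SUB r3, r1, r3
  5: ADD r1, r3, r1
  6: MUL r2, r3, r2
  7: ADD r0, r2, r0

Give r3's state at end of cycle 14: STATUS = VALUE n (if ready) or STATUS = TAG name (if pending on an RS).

c1: issue MUL r1<-Mul1 | r0:9,r1:Mul1,r2:1,r3:4
c2: issue MUL r3<-Mul2 | r0:9,r1:Mul1,r2:1,r3:Mul2
c3: issue SUB r1<-Add1 | r0:9,r1:Add1,r2:1,r3:Mul2
c4: issue ADD r0<-Add2 | r0:Add2,r1:Add1,r2:1,r3:Mul2
c5: CDB Mul1=16; stall | r0:Add2,r1:Add1,r2:1,r3:Mul2
c6: stall | r0:Add2,r1:Add1,r2:1,r3:Mul2
c7: stall | r0:Add2,r1:Add1,r2:1,r3:Mul2
c8: CDB Add1=-7; issue SUB r3<-Add1 | r0:Add2,r1:-7,r2:1,r3:Add1
c9: CDB Mul2=64; stall | r0:Add2,r1:-7,r2:1,r3:Add1
c10: stall | r0:Add2,r1:-7,r2:1,r3:Add1
c11: CDB Add2=2; issue ADD r1<-Add2 | r0:2,r1:Add2,r2:1,r3:Add1
c12: CDB Add1=-71; issue MUL r2<-Mul1 | r0:2,r1:Add2,r2:Mul1,r3:-71
c13: issue ADD r0<-Add1 | r0:Add1,r1:Add2,r2:Mul1,r3:-71
c14: - | r0:Add1,r1:Add2,r2:Mul1,r3:-71

STATUS = VALUE -71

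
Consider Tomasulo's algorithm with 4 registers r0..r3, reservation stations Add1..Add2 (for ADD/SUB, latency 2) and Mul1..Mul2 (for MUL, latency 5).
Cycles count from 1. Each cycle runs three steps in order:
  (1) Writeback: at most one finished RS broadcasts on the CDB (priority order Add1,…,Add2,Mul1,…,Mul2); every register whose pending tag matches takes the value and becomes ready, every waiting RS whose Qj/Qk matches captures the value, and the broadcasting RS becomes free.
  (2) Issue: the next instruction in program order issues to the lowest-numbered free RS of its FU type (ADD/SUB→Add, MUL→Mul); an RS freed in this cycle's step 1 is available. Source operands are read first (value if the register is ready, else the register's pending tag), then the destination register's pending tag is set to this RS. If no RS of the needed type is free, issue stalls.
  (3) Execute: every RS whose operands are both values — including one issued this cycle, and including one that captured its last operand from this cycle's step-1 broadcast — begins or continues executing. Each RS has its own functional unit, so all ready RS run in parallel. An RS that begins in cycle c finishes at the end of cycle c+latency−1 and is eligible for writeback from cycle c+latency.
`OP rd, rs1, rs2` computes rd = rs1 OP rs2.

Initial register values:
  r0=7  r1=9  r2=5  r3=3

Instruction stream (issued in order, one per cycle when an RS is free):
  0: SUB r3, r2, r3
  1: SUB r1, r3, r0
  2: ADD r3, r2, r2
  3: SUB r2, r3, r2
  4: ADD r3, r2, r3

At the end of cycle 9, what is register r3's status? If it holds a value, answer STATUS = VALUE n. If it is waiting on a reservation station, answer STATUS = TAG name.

c1: issue SUB r3<-Add1 | r0:7,r1:9,r2:5,r3:Add1
c2: issue SUB r1<-Add2 | r0:7,r1:Add2,r2:5,r3:Add1
c3: CDB Add1=2; issue ADD r3<-Add1 | r0:7,r1:Add2,r2:5,r3:Add1
c4: stall | r0:7,r1:Add2,r2:5,r3:Add1
c5: CDB Add1=10; issue SUB r2<-Add1 | r0:7,r1:Add2,r2:Add1,r3:10
c6: CDB Add2=-5; issue ADD r3<-Add2 | r0:7,r1:-5,r2:Add1,r3:Add2
c7: CDB Add1=5 | r0:7,r1:-5,r2:5,r3:Add2
c8: - | r0:7,r1:-5,r2:5,r3:Add2
c9: CDB Add2=15 | r0:7,r1:-5,r2:5,r3:15

STATUS = VALUE 15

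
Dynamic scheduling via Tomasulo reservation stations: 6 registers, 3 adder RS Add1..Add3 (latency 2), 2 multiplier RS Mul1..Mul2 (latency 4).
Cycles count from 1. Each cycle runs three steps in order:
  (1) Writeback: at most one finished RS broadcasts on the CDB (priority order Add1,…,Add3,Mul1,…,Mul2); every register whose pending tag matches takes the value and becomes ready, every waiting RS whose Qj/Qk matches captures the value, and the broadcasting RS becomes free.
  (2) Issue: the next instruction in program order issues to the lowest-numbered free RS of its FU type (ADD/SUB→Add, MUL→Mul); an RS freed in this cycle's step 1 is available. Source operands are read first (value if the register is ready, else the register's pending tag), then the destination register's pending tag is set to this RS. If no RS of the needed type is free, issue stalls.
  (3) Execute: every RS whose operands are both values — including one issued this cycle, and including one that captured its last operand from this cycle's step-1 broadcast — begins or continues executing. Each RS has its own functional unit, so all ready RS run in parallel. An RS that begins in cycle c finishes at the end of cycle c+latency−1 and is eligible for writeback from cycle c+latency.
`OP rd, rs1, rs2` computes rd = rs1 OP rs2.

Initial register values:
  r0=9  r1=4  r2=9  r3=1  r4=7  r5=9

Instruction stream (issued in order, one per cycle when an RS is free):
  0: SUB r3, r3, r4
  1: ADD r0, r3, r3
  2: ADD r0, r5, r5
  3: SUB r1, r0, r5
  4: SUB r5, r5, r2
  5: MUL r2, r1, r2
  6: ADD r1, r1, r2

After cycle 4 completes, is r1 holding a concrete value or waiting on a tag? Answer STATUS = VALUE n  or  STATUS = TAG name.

cycle 1: issue SUB r3<-Add1 // r0:9,r1:4,r2:9,r3:Add1,r4:7,r5:9
cycle 2: issue ADD r0<-Add2 // r0:Add2,r1:4,r2:9,r3:Add1,r4:7,r5:9
cycle 3: CDB Add1=-6; issue ADD r0<-Add1 // r0:Add1,r1:4,r2:9,r3:-6,r4:7,r5:9
cycle 4: issue SUB r1<-Add3 // r0:Add1,r1:Add3,r2:9,r3:-6,r4:7,r5:9

STATUS = TAG Add3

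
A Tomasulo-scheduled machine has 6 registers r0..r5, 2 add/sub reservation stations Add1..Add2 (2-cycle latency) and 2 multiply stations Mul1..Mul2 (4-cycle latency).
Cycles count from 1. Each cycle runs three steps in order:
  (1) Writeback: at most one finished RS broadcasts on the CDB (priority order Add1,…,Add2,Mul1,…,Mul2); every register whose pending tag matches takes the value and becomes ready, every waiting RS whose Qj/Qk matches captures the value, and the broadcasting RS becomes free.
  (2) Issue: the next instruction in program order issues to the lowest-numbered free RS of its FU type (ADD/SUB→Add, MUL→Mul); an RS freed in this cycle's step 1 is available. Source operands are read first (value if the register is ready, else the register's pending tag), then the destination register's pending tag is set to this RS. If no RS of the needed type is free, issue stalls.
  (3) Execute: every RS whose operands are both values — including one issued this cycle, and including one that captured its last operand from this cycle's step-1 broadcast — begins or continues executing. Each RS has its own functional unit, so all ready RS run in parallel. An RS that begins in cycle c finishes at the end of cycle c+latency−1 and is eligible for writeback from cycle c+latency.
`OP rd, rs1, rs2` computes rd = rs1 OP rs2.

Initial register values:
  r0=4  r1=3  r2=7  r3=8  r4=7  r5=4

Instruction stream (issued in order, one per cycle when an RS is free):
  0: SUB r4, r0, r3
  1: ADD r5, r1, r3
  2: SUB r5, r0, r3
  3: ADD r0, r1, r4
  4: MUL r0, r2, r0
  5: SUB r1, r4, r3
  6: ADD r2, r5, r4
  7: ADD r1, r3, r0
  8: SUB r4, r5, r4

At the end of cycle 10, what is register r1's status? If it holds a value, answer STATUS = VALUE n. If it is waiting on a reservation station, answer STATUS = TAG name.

cycle 1: issue SUB r4<-Add1 // r0:4,r1:3,r2:7,r3:8,r4:Add1,r5:4
cycle 2: issue ADD r5<-Add2 // r0:4,r1:3,r2:7,r3:8,r4:Add1,r5:Add2
cycle 3: CDB Add1=-4; issue SUB r5<-Add1 // r0:4,r1:3,r2:7,r3:8,r4:-4,r5:Add1
cycle 4: CDB Add2=11; issue ADD r0<-Add2 // r0:Add2,r1:3,r2:7,r3:8,r4:-4,r5:Add1
cycle 5: CDB Add1=-4; issue MUL r0<-Mul1 // r0:Mul1,r1:3,r2:7,r3:8,r4:-4,r5:-4
cycle 6: CDB Add2=-1; issue SUB r1<-Add1 // r0:Mul1,r1:Add1,r2:7,r3:8,r4:-4,r5:-4
cycle 7: issue ADD r2<-Add2 // r0:Mul1,r1:Add1,r2:Add2,r3:8,r4:-4,r5:-4
cycle 8: CDB Add1=-12; issue ADD r1<-Add1 // r0:Mul1,r1:Add1,r2:Add2,r3:8,r4:-4,r5:-4
cycle 9: CDB Add2=-8; issue SUB r4<-Add2 // r0:Mul1,r1:Add1,r2:-8,r3:8,r4:Add2,r5:-4
cycle 10: CDB Mul1=-7 // r0:-7,r1:Add1,r2:-8,r3:8,r4:Add2,r5:-4

STATUS = TAG Add1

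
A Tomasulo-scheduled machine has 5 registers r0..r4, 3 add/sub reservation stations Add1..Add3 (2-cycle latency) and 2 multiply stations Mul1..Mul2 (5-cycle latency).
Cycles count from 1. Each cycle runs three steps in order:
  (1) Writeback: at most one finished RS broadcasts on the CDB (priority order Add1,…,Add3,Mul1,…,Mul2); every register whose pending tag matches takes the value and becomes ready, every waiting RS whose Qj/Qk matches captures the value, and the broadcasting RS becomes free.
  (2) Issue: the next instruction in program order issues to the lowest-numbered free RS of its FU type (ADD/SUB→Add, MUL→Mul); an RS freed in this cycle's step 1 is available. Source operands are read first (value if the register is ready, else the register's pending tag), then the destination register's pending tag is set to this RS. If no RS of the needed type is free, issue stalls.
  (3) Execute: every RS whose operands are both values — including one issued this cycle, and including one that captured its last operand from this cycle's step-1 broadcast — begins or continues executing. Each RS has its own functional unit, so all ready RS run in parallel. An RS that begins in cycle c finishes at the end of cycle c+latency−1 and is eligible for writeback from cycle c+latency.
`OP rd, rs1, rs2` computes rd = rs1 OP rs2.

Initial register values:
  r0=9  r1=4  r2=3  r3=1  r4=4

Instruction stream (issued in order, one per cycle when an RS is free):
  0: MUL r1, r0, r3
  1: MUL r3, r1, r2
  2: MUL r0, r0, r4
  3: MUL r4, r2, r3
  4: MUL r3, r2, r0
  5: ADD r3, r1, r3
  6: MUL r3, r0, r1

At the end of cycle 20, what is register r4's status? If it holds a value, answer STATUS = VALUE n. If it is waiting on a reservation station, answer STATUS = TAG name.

c1: issue MUL r1<-Mul1 | r0:9,r1:Mul1,r2:3,r3:1,r4:4
c2: issue MUL r3<-Mul2 | r0:9,r1:Mul1,r2:3,r3:Mul2,r4:4
c3: stall | r0:9,r1:Mul1,r2:3,r3:Mul2,r4:4
c4: stall | r0:9,r1:Mul1,r2:3,r3:Mul2,r4:4
c5: stall | r0:9,r1:Mul1,r2:3,r3:Mul2,r4:4
c6: CDB Mul1=9; issue MUL r0<-Mul1 | r0:Mul1,r1:9,r2:3,r3:Mul2,r4:4
c7: stall | r0:Mul1,r1:9,r2:3,r3:Mul2,r4:4
c8: stall | r0:Mul1,r1:9,r2:3,r3:Mul2,r4:4
c9: stall | r0:Mul1,r1:9,r2:3,r3:Mul2,r4:4
c10: stall | r0:Mul1,r1:9,r2:3,r3:Mul2,r4:4
c11: CDB Mul1=36; issue MUL r4<-Mul1 | r0:36,r1:9,r2:3,r3:Mul2,r4:Mul1
c12: CDB Mul2=27; issue MUL r3<-Mul2 | r0:36,r1:9,r2:3,r3:Mul2,r4:Mul1
c13: issue ADD r3<-Add1 | r0:36,r1:9,r2:3,r3:Add1,r4:Mul1
c14: stall | r0:36,r1:9,r2:3,r3:Add1,r4:Mul1
c15: stall | r0:36,r1:9,r2:3,r3:Add1,r4:Mul1
c16: stall | r0:36,r1:9,r2:3,r3:Add1,r4:Mul1
c17: CDB Mul1=81; issue MUL r3<-Mul1 | r0:36,r1:9,r2:3,r3:Mul1,r4:81
c18: CDB Mul2=108 | r0:36,r1:9,r2:3,r3:Mul1,r4:81
c19: - | r0:36,r1:9,r2:3,r3:Mul1,r4:81
c20: CDB Add1=117 | r0:36,r1:9,r2:3,r3:Mul1,r4:81

STATUS = VALUE 81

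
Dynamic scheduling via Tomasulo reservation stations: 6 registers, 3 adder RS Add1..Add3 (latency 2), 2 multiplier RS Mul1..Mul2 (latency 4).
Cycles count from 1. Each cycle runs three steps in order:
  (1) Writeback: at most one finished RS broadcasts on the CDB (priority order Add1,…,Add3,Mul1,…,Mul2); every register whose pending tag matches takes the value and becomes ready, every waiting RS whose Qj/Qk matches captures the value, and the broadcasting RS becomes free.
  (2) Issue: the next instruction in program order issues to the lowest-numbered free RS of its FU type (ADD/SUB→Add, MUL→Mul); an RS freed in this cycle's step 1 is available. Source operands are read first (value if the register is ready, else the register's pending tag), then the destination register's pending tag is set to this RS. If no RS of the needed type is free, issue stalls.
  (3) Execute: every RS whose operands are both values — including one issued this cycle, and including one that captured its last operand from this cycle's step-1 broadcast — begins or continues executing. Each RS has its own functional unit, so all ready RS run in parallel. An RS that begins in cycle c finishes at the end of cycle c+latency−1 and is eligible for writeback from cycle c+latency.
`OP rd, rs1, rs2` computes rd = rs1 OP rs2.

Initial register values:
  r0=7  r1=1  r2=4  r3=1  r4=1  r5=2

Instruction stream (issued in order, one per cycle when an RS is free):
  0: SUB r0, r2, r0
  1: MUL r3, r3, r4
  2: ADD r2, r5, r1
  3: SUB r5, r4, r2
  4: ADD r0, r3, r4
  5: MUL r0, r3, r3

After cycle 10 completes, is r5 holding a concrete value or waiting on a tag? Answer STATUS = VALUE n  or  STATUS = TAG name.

cycle 1: issue SUB r0<-Add1 // r0:Add1,r1:1,r2:4,r3:1,r4:1,r5:2
cycle 2: issue MUL r3<-Mul1 // r0:Add1,r1:1,r2:4,r3:Mul1,r4:1,r5:2
cycle 3: CDB Add1=-3; issue ADD r2<-Add1 // r0:-3,r1:1,r2:Add1,r3:Mul1,r4:1,r5:2
cycle 4: issue SUB r5<-Add2 // r0:-3,r1:1,r2:Add1,r3:Mul1,r4:1,r5:Add2
cycle 5: CDB Add1=3; issue ADD r0<-Add1 // r0:Add1,r1:1,r2:3,r3:Mul1,r4:1,r5:Add2
cycle 6: CDB Mul1=1; issue MUL r0<-Mul1 // r0:Mul1,r1:1,r2:3,r3:1,r4:1,r5:Add2
cycle 7: CDB Add2=-2 // r0:Mul1,r1:1,r2:3,r3:1,r4:1,r5:-2
cycle 8: CDB Add1=2 // r0:Mul1,r1:1,r2:3,r3:1,r4:1,r5:-2
cycle 9: - // r0:Mul1,r1:1,r2:3,r3:1,r4:1,r5:-2
cycle 10: CDB Mul1=1 // r0:1,r1:1,r2:3,r3:1,r4:1,r5:-2

STATUS = VALUE -2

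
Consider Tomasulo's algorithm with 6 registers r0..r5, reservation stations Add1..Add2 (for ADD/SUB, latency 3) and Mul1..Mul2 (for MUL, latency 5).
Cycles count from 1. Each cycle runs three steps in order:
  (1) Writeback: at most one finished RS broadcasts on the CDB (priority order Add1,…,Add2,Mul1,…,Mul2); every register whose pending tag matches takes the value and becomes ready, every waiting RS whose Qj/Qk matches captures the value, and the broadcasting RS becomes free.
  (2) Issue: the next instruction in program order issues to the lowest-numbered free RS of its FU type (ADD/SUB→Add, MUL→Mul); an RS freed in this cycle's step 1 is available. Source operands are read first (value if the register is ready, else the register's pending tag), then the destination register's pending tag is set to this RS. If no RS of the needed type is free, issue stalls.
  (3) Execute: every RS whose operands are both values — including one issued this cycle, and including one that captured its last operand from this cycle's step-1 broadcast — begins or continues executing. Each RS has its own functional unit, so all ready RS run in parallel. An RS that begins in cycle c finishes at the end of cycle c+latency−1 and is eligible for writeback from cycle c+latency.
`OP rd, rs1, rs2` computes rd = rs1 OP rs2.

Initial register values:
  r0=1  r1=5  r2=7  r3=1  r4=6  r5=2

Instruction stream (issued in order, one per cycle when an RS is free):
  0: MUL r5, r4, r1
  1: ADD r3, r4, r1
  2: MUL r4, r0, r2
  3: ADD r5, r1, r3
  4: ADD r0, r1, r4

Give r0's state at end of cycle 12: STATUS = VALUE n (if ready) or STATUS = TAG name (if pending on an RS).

cycle 1: issue MUL r5<-Mul1 // r0:1,r1:5,r2:7,r3:1,r4:6,r5:Mul1
cycle 2: issue ADD r3<-Add1 // r0:1,r1:5,r2:7,r3:Add1,r4:6,r5:Mul1
cycle 3: issue MUL r4<-Mul2 // r0:1,r1:5,r2:7,r3:Add1,r4:Mul2,r5:Mul1
cycle 4: issue ADD r5<-Add2 // r0:1,r1:5,r2:7,r3:Add1,r4:Mul2,r5:Add2
cycle 5: CDB Add1=11; issue ADD r0<-Add1 // r0:Add1,r1:5,r2:7,r3:11,r4:Mul2,r5:Add2
cycle 6: CDB Mul1=30 // r0:Add1,r1:5,r2:7,r3:11,r4:Mul2,r5:Add2
cycle 7: - // r0:Add1,r1:5,r2:7,r3:11,r4:Mul2,r5:Add2
cycle 8: CDB Add2=16 // r0:Add1,r1:5,r2:7,r3:11,r4:Mul2,r5:16
cycle 9: CDB Mul2=7 // r0:Add1,r1:5,r2:7,r3:11,r4:7,r5:16
cycle 10: - // r0:Add1,r1:5,r2:7,r3:11,r4:7,r5:16
cycle 11: - // r0:Add1,r1:5,r2:7,r3:11,r4:7,r5:16
cycle 12: CDB Add1=12 // r0:12,r1:5,r2:7,r3:11,r4:7,r5:16

STATUS = VALUE 12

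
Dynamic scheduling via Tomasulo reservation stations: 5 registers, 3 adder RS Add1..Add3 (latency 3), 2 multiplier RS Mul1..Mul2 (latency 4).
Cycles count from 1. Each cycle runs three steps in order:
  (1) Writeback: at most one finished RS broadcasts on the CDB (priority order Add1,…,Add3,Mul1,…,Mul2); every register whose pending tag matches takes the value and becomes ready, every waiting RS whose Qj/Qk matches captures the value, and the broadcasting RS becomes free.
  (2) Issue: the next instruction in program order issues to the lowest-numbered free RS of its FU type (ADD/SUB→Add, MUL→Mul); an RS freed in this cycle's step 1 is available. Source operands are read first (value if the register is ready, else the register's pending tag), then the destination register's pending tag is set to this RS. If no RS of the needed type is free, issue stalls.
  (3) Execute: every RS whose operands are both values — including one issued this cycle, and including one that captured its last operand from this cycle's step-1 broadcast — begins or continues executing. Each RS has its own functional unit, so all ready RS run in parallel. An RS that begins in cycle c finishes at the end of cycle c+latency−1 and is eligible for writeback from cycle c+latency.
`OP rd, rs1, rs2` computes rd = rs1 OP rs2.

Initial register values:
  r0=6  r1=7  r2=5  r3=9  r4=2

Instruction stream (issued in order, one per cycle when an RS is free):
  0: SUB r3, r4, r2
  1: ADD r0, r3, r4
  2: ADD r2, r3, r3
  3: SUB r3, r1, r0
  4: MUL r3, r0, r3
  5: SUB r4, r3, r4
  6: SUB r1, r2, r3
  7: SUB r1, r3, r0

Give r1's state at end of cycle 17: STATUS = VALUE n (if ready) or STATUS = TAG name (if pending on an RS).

STATUS = VALUE -7

  c1: issue SUB r3<-Add1  regs: r0:6,r1:7,r2:5,r3:Add1,r4:2
  c2: issue ADD r0<-Add2  regs: r0:Add2,r1:7,r2:5,r3:Add1,r4:2
  c3: issue ADD r2<-Add3  regs: r0:Add2,r1:7,r2:Add3,r3:Add1,r4:2
  c4: CDB Add1=-3; issue SUB r3<-Add1  regs: r0:Add2,r1:7,r2:Add3,r3:Add1,r4:2
  c5: issue MUL r3<-Mul1  regs: r0:Add2,r1:7,r2:Add3,r3:Mul1,r4:2
  c6: stall  regs: r0:Add2,r1:7,r2:Add3,r3:Mul1,r4:2
  c7: CDB Add2=-1; issue SUB r4<-Add2  regs: r0:-1,r1:7,r2:Add3,r3:Mul1,r4:Add2
  c8: CDB Add3=-6; issue SUB r1<-Add3  regs: r0:-1,r1:Add3,r2:-6,r3:Mul1,r4:Add2
  c9: stall  regs: r0:-1,r1:Add3,r2:-6,r3:Mul1,r4:Add2
  c10: CDB Add1=8; issue SUB r1<-Add1  regs: r0:-1,r1:Add1,r2:-6,r3:Mul1,r4:Add2
  c11: -  regs: r0:-1,r1:Add1,r2:-6,r3:Mul1,r4:Add2
  c12: -  regs: r0:-1,r1:Add1,r2:-6,r3:Mul1,r4:Add2
  c13: -  regs: r0:-1,r1:Add1,r2:-6,r3:Mul1,r4:Add2
  c14: CDB Mul1=-8  regs: r0:-1,r1:Add1,r2:-6,r3:-8,r4:Add2
  c15: -  regs: r0:-1,r1:Add1,r2:-6,r3:-8,r4:Add2
  c16: -  regs: r0:-1,r1:Add1,r2:-6,r3:-8,r4:Add2
  c17: CDB Add1=-7  regs: r0:-1,r1:-7,r2:-6,r3:-8,r4:Add2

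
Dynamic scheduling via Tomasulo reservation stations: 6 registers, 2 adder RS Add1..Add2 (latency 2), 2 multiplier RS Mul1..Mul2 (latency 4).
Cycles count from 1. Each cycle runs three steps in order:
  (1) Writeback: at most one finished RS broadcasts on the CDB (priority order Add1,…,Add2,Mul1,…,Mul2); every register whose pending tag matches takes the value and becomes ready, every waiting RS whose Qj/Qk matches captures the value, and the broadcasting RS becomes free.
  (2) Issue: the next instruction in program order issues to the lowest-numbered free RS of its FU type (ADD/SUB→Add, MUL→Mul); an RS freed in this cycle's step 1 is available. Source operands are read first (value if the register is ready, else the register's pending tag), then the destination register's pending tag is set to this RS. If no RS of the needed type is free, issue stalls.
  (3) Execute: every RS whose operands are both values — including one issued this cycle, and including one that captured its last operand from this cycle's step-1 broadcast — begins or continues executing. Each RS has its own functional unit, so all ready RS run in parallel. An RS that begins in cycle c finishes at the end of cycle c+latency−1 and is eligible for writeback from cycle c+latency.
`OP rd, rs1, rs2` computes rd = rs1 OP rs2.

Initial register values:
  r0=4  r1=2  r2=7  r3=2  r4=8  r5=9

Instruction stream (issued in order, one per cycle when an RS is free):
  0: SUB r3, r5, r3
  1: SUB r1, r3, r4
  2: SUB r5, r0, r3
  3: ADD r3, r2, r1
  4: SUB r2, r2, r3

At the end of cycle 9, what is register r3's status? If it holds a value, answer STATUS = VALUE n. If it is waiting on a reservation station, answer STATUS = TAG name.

STATUS = VALUE 6

cycle 1: issue SUB r3<-Add1 // r0:4,r1:2,r2:7,r3:Add1,r4:8,r5:9
cycle 2: issue SUB r1<-Add2 // r0:4,r1:Add2,r2:7,r3:Add1,r4:8,r5:9
cycle 3: CDB Add1=7; issue SUB r5<-Add1 // r0:4,r1:Add2,r2:7,r3:7,r4:8,r5:Add1
cycle 4: stall // r0:4,r1:Add2,r2:7,r3:7,r4:8,r5:Add1
cycle 5: CDB Add1=-3; issue ADD r3<-Add1 // r0:4,r1:Add2,r2:7,r3:Add1,r4:8,r5:-3
cycle 6: CDB Add2=-1; issue SUB r2<-Add2 // r0:4,r1:-1,r2:Add2,r3:Add1,r4:8,r5:-3
cycle 7: - // r0:4,r1:-1,r2:Add2,r3:Add1,r4:8,r5:-3
cycle 8: CDB Add1=6 // r0:4,r1:-1,r2:Add2,r3:6,r4:8,r5:-3
cycle 9: - // r0:4,r1:-1,r2:Add2,r3:6,r4:8,r5:-3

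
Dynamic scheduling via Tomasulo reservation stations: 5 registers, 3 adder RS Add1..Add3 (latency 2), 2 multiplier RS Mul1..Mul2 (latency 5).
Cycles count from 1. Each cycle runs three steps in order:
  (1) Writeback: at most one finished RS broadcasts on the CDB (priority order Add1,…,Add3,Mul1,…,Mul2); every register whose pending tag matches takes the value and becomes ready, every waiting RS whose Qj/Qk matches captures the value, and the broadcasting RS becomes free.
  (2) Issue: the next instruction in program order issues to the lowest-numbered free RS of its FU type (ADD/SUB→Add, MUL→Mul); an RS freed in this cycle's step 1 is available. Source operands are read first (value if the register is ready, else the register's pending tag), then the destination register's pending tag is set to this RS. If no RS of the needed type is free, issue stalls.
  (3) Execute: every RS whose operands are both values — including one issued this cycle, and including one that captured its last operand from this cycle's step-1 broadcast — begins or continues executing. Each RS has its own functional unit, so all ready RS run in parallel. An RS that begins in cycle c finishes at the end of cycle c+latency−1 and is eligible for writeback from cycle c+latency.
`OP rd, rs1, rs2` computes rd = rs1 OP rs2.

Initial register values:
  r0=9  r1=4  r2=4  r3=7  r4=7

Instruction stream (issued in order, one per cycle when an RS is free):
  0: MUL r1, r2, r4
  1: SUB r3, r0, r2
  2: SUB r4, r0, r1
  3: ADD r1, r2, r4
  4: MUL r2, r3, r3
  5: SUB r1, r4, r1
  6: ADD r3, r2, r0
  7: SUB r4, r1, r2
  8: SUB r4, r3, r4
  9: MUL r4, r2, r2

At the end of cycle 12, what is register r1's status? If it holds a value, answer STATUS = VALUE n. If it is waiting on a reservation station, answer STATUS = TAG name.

STATUS = VALUE -4

c1: issue MUL r1<-Mul1 | r0:9,r1:Mul1,r2:4,r3:7,r4:7
c2: issue SUB r3<-Add1 | r0:9,r1:Mul1,r2:4,r3:Add1,r4:7
c3: issue SUB r4<-Add2 | r0:9,r1:Mul1,r2:4,r3:Add1,r4:Add2
c4: CDB Add1=5; issue ADD r1<-Add1 | r0:9,r1:Add1,r2:4,r3:5,r4:Add2
c5: issue MUL r2<-Mul2 | r0:9,r1:Add1,r2:Mul2,r3:5,r4:Add2
c6: CDB Mul1=28; issue SUB r1<-Add3 | r0:9,r1:Add3,r2:Mul2,r3:5,r4:Add2
c7: stall | r0:9,r1:Add3,r2:Mul2,r3:5,r4:Add2
c8: CDB Add2=-19; issue ADD r3<-Add2 | r0:9,r1:Add3,r2:Mul2,r3:Add2,r4:-19
c9: stall | r0:9,r1:Add3,r2:Mul2,r3:Add2,r4:-19
c10: CDB Add1=-15; issue SUB r4<-Add1 | r0:9,r1:Add3,r2:Mul2,r3:Add2,r4:Add1
c11: CDB Mul2=25; stall | r0:9,r1:Add3,r2:25,r3:Add2,r4:Add1
c12: CDB Add3=-4; issue SUB r4<-Add3 | r0:9,r1:-4,r2:25,r3:Add2,r4:Add3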